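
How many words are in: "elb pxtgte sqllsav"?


Input string: 'elb pxtgte sqllsav'
Operation: split by spaces
Words found: 'elb', 'pxtgte', 'sqllsav'
Word count: 3


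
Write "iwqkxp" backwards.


Input string: 'iwqkxp'
Operation: reverse character order
Original order: 'i' -> 'w' -> 'q' -> 'k' -> 'x' -> 'p'
Reversed order: 'p' -> 'x' -> 'k' -> 'q' -> 'w' -> 'i'
Result: pxkqwi


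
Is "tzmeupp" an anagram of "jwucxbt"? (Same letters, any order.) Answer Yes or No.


String 1: 'jwucxbt' -> sorted: 'bcjtuwx'
String 2: 'tzmeupp' -> sorted: 'empptuz'
Compare sorted forms: 'bcjtuwx' != 'empptuz'
Anagram: No


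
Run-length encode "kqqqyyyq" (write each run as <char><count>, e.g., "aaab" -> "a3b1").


Input: 'kqqqyyyq'
Operation: identify consecutive runs
Runs: 'k' -> k1, 'qqq' -> q3, 'yyy' -> y3, 'q' -> q1
Encoded: k1q3y3q1


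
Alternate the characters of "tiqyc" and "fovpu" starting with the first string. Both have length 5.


String 1: 'tiqyc'
String 2: 'fovpu'
Operation: alternate characters
Pairs: 't'+'f', 'i'+'o', 'q'+'v', 'y'+'p', 'c'+'u'
Result: tfioqvypcu


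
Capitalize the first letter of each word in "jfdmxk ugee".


Input string: 'jfdmxk ugee'
Operation: capitalize first letter of each word
Word transformations: 'jfdmxk'->'Jfdmxk', 'ugee'->'Ugee'
Result: Jfdmxk Ugee


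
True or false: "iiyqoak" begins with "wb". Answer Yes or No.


Input string: 'iiyqoak'
Prefix to check: 'wb'
First 2 characters of input: 'ii'
Match: False
Result: No


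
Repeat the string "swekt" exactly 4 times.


Input string: 'swekt'
Operation: repeat 4 times
Concatenation: 'swekt' + 'swekt' + 'swekt' + 'swekt'
Result: swektswektswektswekt


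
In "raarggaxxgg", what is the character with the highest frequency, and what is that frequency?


Input: 'raarggaxxgg'
Operation: tally each character
Counts: 'a':3, 'g':4, 'r':2, 'x':2
Maximum: 'g' appears 4 times


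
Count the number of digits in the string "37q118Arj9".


Input string: '37q118Arj9'
Operation: count digit characters (0-9)
Scan: '3'(digit), '7'(digit), 'q', '1'(digit), '1'(digit), '8'(digit), 'A', 'r', 'j', '9'(digit)
Digits found: 6
Result: 6


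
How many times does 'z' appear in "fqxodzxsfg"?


Input string: 'fqxodzxsfg'
Target character: 'z'
Scan each position: s[5]='z'
Matches found at indices: 5
Total: 1


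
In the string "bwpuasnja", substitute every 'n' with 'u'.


Input string: 'bwpuasnja'
Operation: replace 'n' with 'u'
Positions of 'n': 6
After replacement: bwpuasuja


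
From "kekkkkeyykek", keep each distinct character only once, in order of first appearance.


Input: 'kekkkkeyykek'
Operation: keep first occurrence of each character
Scan: s[0]='k' new -> keep; s[1]='e' new -> keep; s[2]='k' seen -> skip; s[3]='k' seen -> skip; s[4]='k' seen -> skip; s[5]='k' seen -> skip; s[6]='e' seen -> skip; s[7]='y' new -> keep; s[8]='y' seen -> skip; s[9]='k' seen -> skip; s[10]='e' seen -> skip; s[11]='k' seen -> skip
Result: key


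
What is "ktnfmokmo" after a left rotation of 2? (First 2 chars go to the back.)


Input: 'ktnfmokmo', shift = 2
Operation: split at index 2 and swap parts
Front part s[0:2] = 'kt'
Back part s[2:] = 'nfmokmo'
Rotated = back + front = 'nfmokmo' + 'kt'
Result: nfmokmokt


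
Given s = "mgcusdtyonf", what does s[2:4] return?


Input string: 'mgcusdtyonf'
Operation: slice [2:4]
Extract characters: s[2]='c', s[3]='u'
Result: cu


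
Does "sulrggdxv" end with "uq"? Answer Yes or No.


Input string: 'sulrggdxv'
Suffix to check: 'uq'
Last 2 characters of input: 'xv'
Match: False
Result: No


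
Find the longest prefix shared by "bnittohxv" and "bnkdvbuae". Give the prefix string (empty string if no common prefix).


String 1: 'bnittohxv'
String 2: 'bnkdvbuae'
Compare position by position:
pos 0: 'b' vs 'b' match
pos 1: 'n' vs 'n' match
pos 2: 'i' vs 'k' differ -> stop
Longest common prefix: "bn" (length 2)


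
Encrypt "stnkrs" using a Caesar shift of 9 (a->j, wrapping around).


Input: 'stnkrs', shift = 9
Operation: for each letter, (position + 9) mod 26
Mapping: 's'(18+9=27, 27 mod 26=1)->'b', 't'(19+9=28, 28 mod 26=2)->'c', 'n'(13+9=22)->'w', 'k'(10+9=19)->'t', 'r'(17+9=26, 26 mod 26=0)->'a', 's'(18+9=27, 27 mod 26=1)->'b'
Result: bcwtab


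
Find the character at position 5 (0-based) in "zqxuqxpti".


Input string: 'zqxuqxpti'
Operation: get character at index 5
Index mapping: s[0]='z', s[1]='q', s[2]='x', s[3]='u', s[4]='q', s[5]='x'
Result: 'x'


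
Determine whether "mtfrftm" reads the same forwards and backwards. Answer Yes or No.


Input string: 'mtfrftm'
Reversed: 'mtfrftm'
Compare pairs: s[0]='m' vs s[6]='m' (match), s[1]='t' vs s[5]='t' (match), s[2]='f' vs s[4]='f' (match)
Palindrome: Yes


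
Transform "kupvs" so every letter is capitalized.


Input string: 'kupvs'
Operation: convert each letter to uppercase
Mapping: 'k'->'K', 'u'->'U', 'p'->'P', 'v'->'V', 's'->'S'
Result: KUPVS


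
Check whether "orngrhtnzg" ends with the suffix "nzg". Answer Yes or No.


Input string: 'orngrhtnzg'
Suffix to check: 'nzg'
Last 3 characters of input: 'nzg'
Match: True
Result: Yes


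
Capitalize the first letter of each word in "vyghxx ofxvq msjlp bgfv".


Input string: 'vyghxx ofxvq msjlp bgfv'
Operation: capitalize first letter of each word
Word transformations: 'vyghxx'->'Vyghxx', 'ofxvq'->'Ofxvq', 'msjlp'->'Msjlp', 'bgfv'->'Bgfv'
Result: Vyghxx Ofxvq Msjlp Bgfv


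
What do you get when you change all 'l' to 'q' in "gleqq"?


Input string: 'gleqq'
Operation: replace 'l' with 'q'
Positions of 'l': 1
After replacement: gqeqq


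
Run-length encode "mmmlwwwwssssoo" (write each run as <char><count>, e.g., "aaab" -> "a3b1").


Input: 'mmmlwwwwssssoo'
Operation: identify consecutive runs
Runs: 'mmm' -> m3, 'l' -> l1, 'wwww' -> w4, 'ssss' -> s4, 'oo' -> o2
Encoded: m3l1w4s4o2


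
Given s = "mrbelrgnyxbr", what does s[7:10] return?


Input string: 'mrbelrgnyxbr'
Operation: slice [7:10]
Extract characters: s[7]='n', s[8]='y', s[9]='x'
Result: nyx


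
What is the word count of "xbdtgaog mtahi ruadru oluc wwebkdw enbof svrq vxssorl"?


Input string: 'xbdtgaog mtahi ruadru oluc wwebkdw enbof svrq vxssorl'
Operation: split by spaces
Words found: 'xbdtgaog', 'mtahi', 'ruadru', 'oluc', 'wwebkdw', 'enbof', 'svrq', 'vxssorl'
Word count: 8


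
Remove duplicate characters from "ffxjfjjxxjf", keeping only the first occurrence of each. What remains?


Input: 'ffxjfjjxxjf'
Operation: keep first occurrence of each character
Scan: s[0]='f' new -> keep; s[1]='f' seen -> skip; s[2]='x' new -> keep; s[3]='j' new -> keep; s[4]='f' seen -> skip; s[5]='j' seen -> skip; s[6]='j' seen -> skip; s[7]='x' seen -> skip; s[8]='x' seen -> skip; s[9]='j' seen -> skip; s[10]='f' seen -> skip
Result: fxj


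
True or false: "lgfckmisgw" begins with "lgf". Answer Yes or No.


Input string: 'lgfckmisgw'
Prefix to check: 'lgf'
First 3 characters of input: 'lgf'
Match: True
Result: Yes


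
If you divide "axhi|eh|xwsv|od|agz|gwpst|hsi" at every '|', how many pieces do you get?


Input string: 'axhi|eh|xwsv|od|agz|gwpst|hsi'
Delimiter: '|'
Split result: 'axhi', 'eh', 'xwsv', 'od', 'agz', 'gwpst', 'hsi'
Number of parts: 7


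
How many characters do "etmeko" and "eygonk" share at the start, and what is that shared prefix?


String 1: 'etmeko'
String 2: 'eygonk'
Compare position by position:
pos 0: 'e' vs 'e' match
pos 1: 't' vs 'y' differ -> stop
Longest common prefix: "e" (length 1)


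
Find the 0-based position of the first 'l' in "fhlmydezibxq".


Input string: 'fhlmydezibxq'
Target: 'l'
Scanning left to right: s[0]='f', s[1]='h', s[2]='l'
First match at index: 2


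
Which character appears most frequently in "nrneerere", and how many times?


Input: 'nrneerere'
Operation: tally each character
Counts: 'e':4, 'n':2, 'r':3
Maximum: 'e' appears 4 times


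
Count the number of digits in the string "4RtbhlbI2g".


Input string: '4RtbhlbI2g'
Operation: count digit characters (0-9)
Scan: '4'(digit), 'R', 't', 'b', 'h', 'l', 'b', 'I', '2'(digit), 'g'
Digits found: 2
Result: 2


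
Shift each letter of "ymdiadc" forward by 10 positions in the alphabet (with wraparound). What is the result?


Input: 'ymdiadc', shift = 10
Operation: for each letter, (position + 10) mod 26
Mapping: 'y'(24+10=34, 34 mod 26=8)->'i', 'm'(12+10=22)->'w', 'd'(3+10=13)->'n', 'i'(8+10=18)->'s', 'a'(0+10=10)->'k', 'd'(3+10=13)->'n', 'c'(2+10=12)->'m'
Result: iwnsknm


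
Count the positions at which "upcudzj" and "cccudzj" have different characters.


String 1: 'upcudzj'
String 2: 'cccudzj'
Compare each position: pos 0: 'u'!='c', pos 1: 'p'!='c', pos 2: 'c'=='c', pos 3: 'u'=='u', pos 4: 'd'=='d', pos 5: 'z'=='z', pos 6: 'j'=='j'
Differing positions: 2
Hamming distance: 2


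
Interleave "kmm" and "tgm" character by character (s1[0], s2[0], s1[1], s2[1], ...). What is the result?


String 1: 'kmm'
String 2: 'tgm'
Operation: alternate characters
Pairs: 'k'+'t', 'm'+'g', 'm'+'m'
Result: ktmgmm


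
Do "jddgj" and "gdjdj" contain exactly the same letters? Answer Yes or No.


String 1: 'jddgj' -> sorted: 'ddgjj'
String 2: 'gdjdj' -> sorted: 'ddgjj'
Compare sorted forms: 'ddgjj' == 'ddgjj'
Anagram: Yes


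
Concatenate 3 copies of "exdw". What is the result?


Input string: 'exdw'
Operation: repeat 3 times
Concatenation: 'exdw' + 'exdw' + 'exdw'
Result: exdwexdwexdw


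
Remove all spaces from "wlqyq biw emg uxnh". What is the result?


Input string: 'wlqyq biw emg uxnh'
Operation: remove all spaces
Words: 'wlqyq', 'biw', 'emg', 'uxnh'
Join without spaces: wlqyqbiwemguxnh


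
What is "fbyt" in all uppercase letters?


Input string: 'fbyt'
Operation: convert each letter to uppercase
Mapping: 'f'->'F', 'b'->'B', 'y'->'Y', 't'->'T'
Result: FBYT


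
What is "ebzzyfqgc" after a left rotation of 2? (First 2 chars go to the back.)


Input: 'ebzzyfqgc', shift = 2
Operation: split at index 2 and swap parts
Front part s[0:2] = 'eb'
Back part s[2:] = 'zzyfqgc'
Rotated = back + front = 'zzyfqgc' + 'eb'
Result: zzyfqgceb


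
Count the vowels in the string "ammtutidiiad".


Input string: 'ammtutidiiad'
Operation: count vowels (a, e, i, o, u)
Scan: s[0]='a' (vowel), s[1]='m', s[2]='m', s[3]='t', s[4]='u' (vowel), s[5]='t', s[6]='i' (vowel), s[7]='d', s[8]='i' (vowel), s[9]='i' (vowel), s[10]='a' (vowel), s[11]='d'
Vowels found: 6
Result: 6


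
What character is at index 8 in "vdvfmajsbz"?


Input string: 'vdvfmajsbz'
Operation: get character at index 8
Index mapping: s[0]='v', s[1]='d', s[2]='v', s[3]='f', s[4]='m', s[5]='a', s[6]='j', s[7]='s', s[8]='b'
Result: 'b'


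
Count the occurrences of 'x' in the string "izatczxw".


Input string: 'izatczxw'
Target character: 'x'
Scan each position: s[6]='x'
Matches found at indices: 6
Total: 1


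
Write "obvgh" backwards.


Input string: 'obvgh'
Operation: reverse character order
Original order: 'o' -> 'b' -> 'v' -> 'g' -> 'h'
Reversed order: 'h' -> 'g' -> 'v' -> 'b' -> 'o'
Result: hgvbo


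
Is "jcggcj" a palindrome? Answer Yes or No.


Input string: 'jcggcj'
Reversed: 'jcggcj'
Compare pairs: s[0]='j' vs s[5]='j' (match), s[1]='c' vs s[4]='c' (match), s[2]='g' vs s[3]='g' (match)
Palindrome: Yes


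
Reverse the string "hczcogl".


Input string: 'hczcogl'
Operation: reverse character order
Original order: 'h' -> 'c' -> 'z' -> 'c' -> 'o' -> 'g' -> 'l'
Reversed order: 'l' -> 'g' -> 'o' -> 'c' -> 'z' -> 'c' -> 'h'
Result: lgoczch


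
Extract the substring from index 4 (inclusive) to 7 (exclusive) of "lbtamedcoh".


Input string: 'lbtamedcoh'
Operation: slice [4:7]
Extract characters: s[4]='m', s[5]='e', s[6]='d'
Result: med


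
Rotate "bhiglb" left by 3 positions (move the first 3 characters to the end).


Input: 'bhiglb', shift = 3
Operation: split at index 3 and swap parts
Front part s[0:3] = 'bhi'
Back part s[3:] = 'glb'
Rotated = back + front = 'glb' + 'bhi'
Result: glbbhi


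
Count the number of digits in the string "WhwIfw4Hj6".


Input string: 'WhwIfw4Hj6'
Operation: count digit characters (0-9)
Scan: 'W', 'h', 'w', 'I', 'f', 'w', '4'(digit), 'H', 'j', '6'(digit)
Digits found: 2
Result: 2


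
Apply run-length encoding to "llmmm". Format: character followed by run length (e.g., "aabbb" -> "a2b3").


Input: 'llmmm'
Operation: identify consecutive runs
Runs: 'll' -> l2, 'mmm' -> m3
Encoded: l2m3


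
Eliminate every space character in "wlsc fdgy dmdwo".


Input string: 'wlsc fdgy dmdwo'
Operation: remove all spaces
Words: 'wlsc', 'fdgy', 'dmdwo'
Join without spaces: wlscfdgydmdwo


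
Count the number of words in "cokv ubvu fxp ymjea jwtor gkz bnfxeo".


Input string: 'cokv ubvu fxp ymjea jwtor gkz bnfxeo'
Operation: split by spaces
Words found: 'cokv', 'ubvu', 'fxp', 'ymjea', 'jwtor', 'gkz', 'bnfxeo'
Word count: 7


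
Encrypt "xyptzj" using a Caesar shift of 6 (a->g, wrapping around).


Input: 'xyptzj', shift = 6
Operation: for each letter, (position + 6) mod 26
Mapping: 'x'(23+6=29, 29 mod 26=3)->'d', 'y'(24+6=30, 30 mod 26=4)->'e', 'p'(15+6=21)->'v', 't'(19+6=25)->'z', 'z'(25+6=31, 31 mod 26=5)->'f', 'j'(9+6=15)->'p'
Result: devzfp


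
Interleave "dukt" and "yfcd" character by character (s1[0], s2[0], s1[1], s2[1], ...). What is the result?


String 1: 'dukt'
String 2: 'yfcd'
Operation: alternate characters
Pairs: 'd'+'y', 'u'+'f', 'k'+'c', 't'+'d'
Result: dyufkctd


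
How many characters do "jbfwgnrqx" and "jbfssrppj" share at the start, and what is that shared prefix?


String 1: 'jbfwgnrqx'
String 2: 'jbfssrppj'
Compare position by position:
pos 0: 'j' vs 'j' match
pos 1: 'b' vs 'b' match
pos 2: 'f' vs 'f' match
pos 3: 'w' vs 's' differ -> stop
Longest common prefix: "jbf" (length 3)


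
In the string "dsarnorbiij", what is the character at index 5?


Input string: 'dsarnorbiij'
Operation: get character at index 5
Index mapping: s[0]='d', s[1]='s', s[2]='a', s[3]='r', s[4]='n', s[5]='o'
Result: 'o'


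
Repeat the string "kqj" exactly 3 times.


Input string: 'kqj'
Operation: repeat 3 times
Concatenation: 'kqj' + 'kqj' + 'kqj'
Result: kqjkqjkqj


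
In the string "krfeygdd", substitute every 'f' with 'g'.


Input string: 'krfeygdd'
Operation: replace 'f' with 'g'
Positions of 'f': 2
After replacement: krgeygdd


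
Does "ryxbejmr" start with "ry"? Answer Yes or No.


Input string: 'ryxbejmr'
Prefix to check: 'ry'
First 2 characters of input: 'ry'
Match: True
Result: Yes


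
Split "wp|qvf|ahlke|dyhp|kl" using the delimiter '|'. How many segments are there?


Input string: 'wp|qvf|ahlke|dyhp|kl'
Delimiter: '|'
Split result: 'wp', 'qvf', 'ahlke', 'dyhp', 'kl'
Number of parts: 5


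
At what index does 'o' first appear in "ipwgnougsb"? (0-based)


Input string: 'ipwgnougsb'
Target: 'o'
Scanning left to right: s[0]='i', s[1]='p', s[2]='w', s[3]='g', s[4]='n', s[5]='o'
First match at index: 5


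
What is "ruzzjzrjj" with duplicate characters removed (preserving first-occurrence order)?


Input: 'ruzzjzrjj'
Operation: keep first occurrence of each character
Scan: s[0]='r' new -> keep; s[1]='u' new -> keep; s[2]='z' new -> keep; s[3]='z' seen -> skip; s[4]='j' new -> keep; s[5]='z' seen -> skip; s[6]='r' seen -> skip; s[7]='j' seen -> skip; s[8]='j' seen -> skip
Result: ruzj


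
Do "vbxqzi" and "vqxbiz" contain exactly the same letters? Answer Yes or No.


String 1: 'vbxqzi' -> sorted: 'biqvxz'
String 2: 'vqxbiz' -> sorted: 'biqvxz'
Compare sorted forms: 'biqvxz' == 'biqvxz'
Anagram: Yes


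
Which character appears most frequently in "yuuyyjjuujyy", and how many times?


Input: 'yuuyyjjuujyy'
Operation: tally each character
Counts: 'j':3, 'u':4, 'y':5
Maximum: 'y' appears 5 times


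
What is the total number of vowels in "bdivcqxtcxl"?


Input string: 'bdivcqxtcxl'
Operation: count vowels (a, e, i, o, u)
Scan: s[0]='b', s[1]='d', s[2]='i' (vowel), s[3]='v', s[4]='c', s[5]='q', s[6]='x', s[7]='t', s[8]='c', s[9]='x', s[10]='l'
Vowels found: 1
Result: 1


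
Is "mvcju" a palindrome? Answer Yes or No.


Input string: 'mvcju'
Reversed: 'ujcvm'
Compare pairs: s[0]='m' vs s[4]='u' (mismatch), s[1]='v' vs s[3]='j' (mismatch)
Palindrome: No


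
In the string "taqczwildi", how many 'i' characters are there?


Input string: 'taqczwildi'
Target character: 'i'
Scan each position: s[6]='i', s[9]='i'
Matches found at indices: 6, 9
Total: 2


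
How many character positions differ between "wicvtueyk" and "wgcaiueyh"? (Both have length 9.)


String 1: 'wicvtueyk'
String 2: 'wgcaiueyh'
Compare each position: pos 0: 'w'=='w', pos 1: 'i'!='g', pos 2: 'c'=='c', pos 3: 'v'!='a', pos 4: 't'!='i', pos 5: 'u'=='u', pos 6: 'e'=='e', pos 7: 'y'=='y', pos 8: 'k'!='h'
Differing positions: 4
Hamming distance: 4


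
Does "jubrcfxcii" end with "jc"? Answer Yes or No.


Input string: 'jubrcfxcii'
Suffix to check: 'jc'
Last 2 characters of input: 'ii'
Match: False
Result: No


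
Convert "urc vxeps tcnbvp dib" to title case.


Input string: 'urc vxeps tcnbvp dib'
Operation: capitalize first letter of each word
Word transformations: 'urc'->'Urc', 'vxeps'->'Vxeps', 'tcnbvp'->'Tcnbvp', 'dib'->'Dib'
Result: Urc Vxeps Tcnbvp Dib


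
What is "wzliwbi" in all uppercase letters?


Input string: 'wzliwbi'
Operation: convert each letter to uppercase
Mapping: 'w'->'W', 'z'->'Z', 'l'->'L', 'i'->'I', 'w'->'W', 'b'->'B', 'i'->'I'
Result: WZLIWBI


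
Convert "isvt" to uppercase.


Input string: 'isvt'
Operation: convert each letter to uppercase
Mapping: 'i'->'I', 's'->'S', 'v'->'V', 't'->'T'
Result: ISVT


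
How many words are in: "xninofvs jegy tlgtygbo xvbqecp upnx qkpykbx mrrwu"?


Input string: 'xninofvs jegy tlgtygbo xvbqecp upnx qkpykbx mrrwu'
Operation: split by spaces
Words found: 'xninofvs', 'jegy', 'tlgtygbo', 'xvbqecp', 'upnx', 'qkpykbx', 'mrrwu'
Word count: 7


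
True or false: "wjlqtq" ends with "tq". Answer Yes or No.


Input string: 'wjlqtq'
Suffix to check: 'tq'
Last 2 characters of input: 'tq'
Match: True
Result: Yes


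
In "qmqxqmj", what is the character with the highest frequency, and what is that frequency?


Input: 'qmqxqmj'
Operation: tally each character
Counts: 'j':1, 'm':2, 'q':3, 'x':1
Maximum: 'q' appears 3 times


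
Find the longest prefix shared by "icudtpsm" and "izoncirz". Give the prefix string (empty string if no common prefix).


String 1: 'icudtpsm'
String 2: 'izoncirz'
Compare position by position:
pos 0: 'i' vs 'i' match
pos 1: 'c' vs 'z' differ -> stop
Longest common prefix: "i" (length 1)


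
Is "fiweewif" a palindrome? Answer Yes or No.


Input string: 'fiweewif'
Reversed: 'fiweewif'
Compare pairs: s[0]='f' vs s[7]='f' (match), s[1]='i' vs s[6]='i' (match), s[2]='w' vs s[5]='w' (match), s[3]='e' vs s[4]='e' (match)
Palindrome: Yes


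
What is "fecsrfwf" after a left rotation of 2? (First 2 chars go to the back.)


Input: 'fecsrfwf', shift = 2
Operation: split at index 2 and swap parts
Front part s[0:2] = 'fe'
Back part s[2:] = 'csrfwf'
Rotated = back + front = 'csrfwf' + 'fe'
Result: csrfwffe


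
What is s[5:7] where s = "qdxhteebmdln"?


Input string: 'qdxhteebmdln'
Operation: slice [5:7]
Extract characters: s[5]='e', s[6]='e'
Result: ee


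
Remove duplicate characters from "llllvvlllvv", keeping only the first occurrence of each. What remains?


Input: 'llllvvlllvv'
Operation: keep first occurrence of each character
Scan: s[0]='l' new -> keep; s[1]='l' seen -> skip; s[2]='l' seen -> skip; s[3]='l' seen -> skip; s[4]='v' new -> keep; s[5]='v' seen -> skip; s[6]='l' seen -> skip; s[7]='l' seen -> skip; s[8]='l' seen -> skip; s[9]='v' seen -> skip; s[10]='v' seen -> skip
Result: lv


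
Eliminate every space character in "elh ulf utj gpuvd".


Input string: 'elh ulf utj gpuvd'
Operation: remove all spaces
Words: 'elh', 'ulf', 'utj', 'gpuvd'
Join without spaces: elhulfutjgpuvd


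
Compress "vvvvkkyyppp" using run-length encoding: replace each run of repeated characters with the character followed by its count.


Input: 'vvvvkkyyppp'
Operation: identify consecutive runs
Runs: 'vvvv' -> v4, 'kk' -> k2, 'yy' -> y2, 'ppp' -> p3
Encoded: v4k2y2p3


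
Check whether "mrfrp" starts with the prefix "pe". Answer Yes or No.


Input string: 'mrfrp'
Prefix to check: 'pe'
First 2 characters of input: 'mr'
Match: False
Result: No


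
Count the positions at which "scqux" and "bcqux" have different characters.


String 1: 'scqux'
String 2: 'bcqux'
Compare each position: pos 0: 's'!='b', pos 1: 'c'=='c', pos 2: 'q'=='q', pos 3: 'u'=='u', pos 4: 'x'=='x'
Differing positions: 1
Hamming distance: 1


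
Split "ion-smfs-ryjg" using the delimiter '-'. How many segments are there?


Input string: 'ion-smfs-ryjg'
Delimiter: '-'
Split result: 'ion', 'smfs', 'ryjg'
Number of parts: 3


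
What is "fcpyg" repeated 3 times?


Input string: 'fcpyg'
Operation: repeat 3 times
Concatenation: 'fcpyg' + 'fcpyg' + 'fcpyg'
Result: fcpygfcpygfcpyg


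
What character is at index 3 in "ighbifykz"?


Input string: 'ighbifykz'
Operation: get character at index 3
Index mapping: s[0]='i', s[1]='g', s[2]='h', s[3]='b'
Result: 'b'


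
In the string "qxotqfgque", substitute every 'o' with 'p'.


Input string: 'qxotqfgque'
Operation: replace 'o' with 'p'
Positions of 'o': 2
After replacement: qxptqfgque


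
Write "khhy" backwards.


Input string: 'khhy'
Operation: reverse character order
Original order: 'k' -> 'h' -> 'h' -> 'y'
Reversed order: 'y' -> 'h' -> 'h' -> 'k'
Result: yhhk


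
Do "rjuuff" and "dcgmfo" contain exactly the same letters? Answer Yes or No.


String 1: 'rjuuff' -> sorted: 'ffjruu'
String 2: 'dcgmfo' -> sorted: 'cdfgmo'
Compare sorted forms: 'ffjruu' != 'cdfgmo'
Anagram: No


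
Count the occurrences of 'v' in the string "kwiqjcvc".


Input string: 'kwiqjcvc'
Target character: 'v'
Scan each position: s[6]='v'
Matches found at indices: 6
Total: 1


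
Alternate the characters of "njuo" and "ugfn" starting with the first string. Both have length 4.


String 1: 'njuo'
String 2: 'ugfn'
Operation: alternate characters
Pairs: 'n'+'u', 'j'+'g', 'u'+'f', 'o'+'n'
Result: nujgufon


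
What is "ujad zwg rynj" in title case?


Input string: 'ujad zwg rynj'
Operation: capitalize first letter of each word
Word transformations: 'ujad'->'Ujad', 'zwg'->'Zwg', 'rynj'->'Rynj'
Result: Ujad Zwg Rynj


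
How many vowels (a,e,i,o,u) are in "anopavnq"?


Input string: 'anopavnq'
Operation: count vowels (a, e, i, o, u)
Scan: s[0]='a' (vowel), s[1]='n', s[2]='o' (vowel), s[3]='p', s[4]='a' (vowel), s[5]='v', s[6]='n', s[7]='q'
Vowels found: 3
Result: 3


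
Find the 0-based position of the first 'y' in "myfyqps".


Input string: 'myfyqps'
Target: 'y'
Scanning left to right: s[0]='m', s[1]='y'
First match at index: 1


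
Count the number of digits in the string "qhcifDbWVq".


Input string: 'qhcifDbWVq'
Operation: count digit characters (0-9)
Scan: 'q', 'h', 'c', 'i', 'f', 'D', 'b', 'W', 'V', 'q'
Digits found: 0
Result: 0


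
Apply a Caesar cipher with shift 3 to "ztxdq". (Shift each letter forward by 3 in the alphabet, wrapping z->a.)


Input: 'ztxdq', shift = 3
Operation: for each letter, (position + 3) mod 26
Mapping: 'z'(25+3=28, 28 mod 26=2)->'c', 't'(19+3=22)->'w', 'x'(23+3=26, 26 mod 26=0)->'a', 'd'(3+3=6)->'g', 'q'(16+3=19)->'t'
Result: cwagt


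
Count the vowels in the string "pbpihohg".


Input string: 'pbpihohg'
Operation: count vowels (a, e, i, o, u)
Scan: s[0]='p', s[1]='b', s[2]='p', s[3]='i' (vowel), s[4]='h', s[5]='o' (vowel), s[6]='h', s[7]='g'
Vowels found: 2
Result: 2


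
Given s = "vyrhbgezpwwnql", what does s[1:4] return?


Input string: 'vyrhbgezpwwnql'
Operation: slice [1:4]
Extract characters: s[1]='y', s[2]='r', s[3]='h'
Result: yrh


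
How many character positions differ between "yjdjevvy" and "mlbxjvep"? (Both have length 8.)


String 1: 'yjdjevvy'
String 2: 'mlbxjvep'
Compare each position: pos 0: 'y'!='m', pos 1: 'j'!='l', pos 2: 'd'!='b', pos 3: 'j'!='x', pos 4: 'e'!='j', pos 5: 'v'=='v', pos 6: 'v'!='e', pos 7: 'y'!='p'
Differing positions: 7
Hamming distance: 7


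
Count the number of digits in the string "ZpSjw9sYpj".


Input string: 'ZpSjw9sYpj'
Operation: count digit characters (0-9)
Scan: 'Z', 'p', 'S', 'j', 'w', '9'(digit), 's', 'Y', 'p', 'j'
Digits found: 1
Result: 1


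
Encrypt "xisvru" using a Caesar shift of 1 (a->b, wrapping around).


Input: 'xisvru', shift = 1
Operation: for each letter, (position + 1) mod 26
Mapping: 'x'(23+1=24)->'y', 'i'(8+1=9)->'j', 's'(18+1=19)->'t', 'v'(21+1=22)->'w', 'r'(17+1=18)->'s', 'u'(20+1=21)->'v'
Result: yjtwsv


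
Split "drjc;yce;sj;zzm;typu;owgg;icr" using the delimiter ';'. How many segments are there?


Input string: 'drjc;yce;sj;zzm;typu;owgg;icr'
Delimiter: ';'
Split result: 'drjc', 'yce', 'sj', 'zzm', 'typu', 'owgg', 'icr'
Number of parts: 7


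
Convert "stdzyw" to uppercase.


Input string: 'stdzyw'
Operation: convert each letter to uppercase
Mapping: 's'->'S', 't'->'T', 'd'->'D', 'z'->'Z', 'y'->'Y', 'w'->'W'
Result: STDZYW


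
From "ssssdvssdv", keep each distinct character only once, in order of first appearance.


Input: 'ssssdvssdv'
Operation: keep first occurrence of each character
Scan: s[0]='s' new -> keep; s[1]='s' seen -> skip; s[2]='s' seen -> skip; s[3]='s' seen -> skip; s[4]='d' new -> keep; s[5]='v' new -> keep; s[6]='s' seen -> skip; s[7]='s' seen -> skip; s[8]='d' seen -> skip; s[9]='v' seen -> skip
Result: sdv


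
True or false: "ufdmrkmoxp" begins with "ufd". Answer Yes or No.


Input string: 'ufdmrkmoxp'
Prefix to check: 'ufd'
First 3 characters of input: 'ufd'
Match: True
Result: Yes


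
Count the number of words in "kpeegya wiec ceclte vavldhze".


Input string: 'kpeegya wiec ceclte vavldhze'
Operation: split by spaces
Words found: 'kpeegya', 'wiec', 'ceclte', 'vavldhze'
Word count: 4


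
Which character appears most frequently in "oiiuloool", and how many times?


Input: 'oiiuloool'
Operation: tally each character
Counts: 'i':2, 'l':2, 'o':4, 'u':1
Maximum: 'o' appears 4 times


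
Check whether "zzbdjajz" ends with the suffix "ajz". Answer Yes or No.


Input string: 'zzbdjajz'
Suffix to check: 'ajz'
Last 3 characters of input: 'ajz'
Match: True
Result: Yes


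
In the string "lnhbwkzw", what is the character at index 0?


Input string: 'lnhbwkzw'
Operation: get character at index 0
Index mapping: s[0]='l'
Result: 'l'


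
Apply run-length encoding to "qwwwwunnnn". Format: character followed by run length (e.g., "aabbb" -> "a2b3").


Input: 'qwwwwunnnn'
Operation: identify consecutive runs
Runs: 'q' -> q1, 'wwww' -> w4, 'u' -> u1, 'nnnn' -> n4
Encoded: q1w4u1n4


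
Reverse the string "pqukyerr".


Input string: 'pqukyerr'
Operation: reverse character order
Original order: 'p' -> 'q' -> 'u' -> 'k' -> 'y' -> 'e' -> 'r' -> 'r'
Reversed order: 'r' -> 'r' -> 'e' -> 'y' -> 'k' -> 'u' -> 'q' -> 'p'
Result: rreykuqp


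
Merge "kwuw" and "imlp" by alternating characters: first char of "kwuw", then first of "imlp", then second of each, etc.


String 1: 'kwuw'
String 2: 'imlp'
Operation: alternate characters
Pairs: 'k'+'i', 'w'+'m', 'u'+'l', 'w'+'p'
Result: kiwmulwp


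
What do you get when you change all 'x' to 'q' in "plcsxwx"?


Input string: 'plcsxwx'
Operation: replace 'x' with 'q'
Positions of 'x': 4, 6
After replacement: plcsqwq


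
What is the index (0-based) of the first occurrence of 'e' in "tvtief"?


Input string: 'tvtief'
Target: 'e'
Scanning left to right: s[0]='t', s[1]='v', s[2]='t', s[3]='i', s[4]='e'
First match at index: 4


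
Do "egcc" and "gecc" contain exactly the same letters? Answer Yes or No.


String 1: 'egcc' -> sorted: 'cceg'
String 2: 'gecc' -> sorted: 'cceg'
Compare sorted forms: 'cceg' == 'cceg'
Anagram: Yes


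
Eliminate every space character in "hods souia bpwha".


Input string: 'hods souia bpwha'
Operation: remove all spaces
Words: 'hods', 'souia', 'bpwha'
Join without spaces: hodssouiabpwha


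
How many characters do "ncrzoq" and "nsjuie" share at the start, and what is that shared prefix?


String 1: 'ncrzoq'
String 2: 'nsjuie'
Compare position by position:
pos 0: 'n' vs 'n' match
pos 1: 'c' vs 's' differ -> stop
Longest common prefix: "n" (length 1)


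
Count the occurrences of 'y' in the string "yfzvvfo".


Input string: 'yfzvvfo'
Target character: 'y'
Scan each position: s[0]='y'
Matches found at indices: 0
Total: 1


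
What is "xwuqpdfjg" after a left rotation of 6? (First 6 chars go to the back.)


Input: 'xwuqpdfjg', shift = 6
Operation: split at index 6 and swap parts
Front part s[0:6] = 'xwuqpd'
Back part s[6:] = 'fjg'
Rotated = back + front = 'fjg' + 'xwuqpd'
Result: fjgxwuqpd


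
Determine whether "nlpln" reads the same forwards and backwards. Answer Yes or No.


Input string: 'nlpln'
Reversed: 'nlpln'
Compare pairs: s[0]='n' vs s[4]='n' (match), s[1]='l' vs s[3]='l' (match)
Palindrome: Yes


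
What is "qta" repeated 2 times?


Input string: 'qta'
Operation: repeat 2 times
Concatenation: 'qta' + 'qta'
Result: qtaqta


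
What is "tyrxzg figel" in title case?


Input string: 'tyrxzg figel'
Operation: capitalize first letter of each word
Word transformations: 'tyrxzg'->'Tyrxzg', 'figel'->'Figel'
Result: Tyrxzg Figel


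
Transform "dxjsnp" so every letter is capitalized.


Input string: 'dxjsnp'
Operation: convert each letter to uppercase
Mapping: 'd'->'D', 'x'->'X', 'j'->'J', 's'->'S', 'n'->'N', 'p'->'P'
Result: DXJSNP


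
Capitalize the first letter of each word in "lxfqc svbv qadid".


Input string: 'lxfqc svbv qadid'
Operation: capitalize first letter of each word
Word transformations: 'lxfqc'->'Lxfqc', 'svbv'->'Svbv', 'qadid'->'Qadid'
Result: Lxfqc Svbv Qadid


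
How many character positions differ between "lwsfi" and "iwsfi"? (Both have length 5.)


String 1: 'lwsfi'
String 2: 'iwsfi'
Compare each position: pos 0: 'l'!='i', pos 1: 'w'=='w', pos 2: 's'=='s', pos 3: 'f'=='f', pos 4: 'i'=='i'
Differing positions: 1
Hamming distance: 1


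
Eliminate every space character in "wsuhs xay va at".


Input string: 'wsuhs xay va at'
Operation: remove all spaces
Words: 'wsuhs', 'xay', 'va', 'at'
Join without spaces: wsuhsxayvaat


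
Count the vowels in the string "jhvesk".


Input string: 'jhvesk'
Operation: count vowels (a, e, i, o, u)
Scan: s[0]='j', s[1]='h', s[2]='v', s[3]='e' (vowel), s[4]='s', s[5]='k'
Vowels found: 1
Result: 1


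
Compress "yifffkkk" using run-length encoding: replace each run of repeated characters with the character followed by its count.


Input: 'yifffkkk'
Operation: identify consecutive runs
Runs: 'y' -> y1, 'i' -> i1, 'fff' -> f3, 'kkk' -> k3
Encoded: y1i1f3k3


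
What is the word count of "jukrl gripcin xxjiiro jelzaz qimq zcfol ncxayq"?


Input string: 'jukrl gripcin xxjiiro jelzaz qimq zcfol ncxayq'
Operation: split by spaces
Words found: 'jukrl', 'gripcin', 'xxjiiro', 'jelzaz', 'qimq', 'zcfol', 'ncxayq'
Word count: 7


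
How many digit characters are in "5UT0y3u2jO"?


Input string: '5UT0y3u2jO'
Operation: count digit characters (0-9)
Scan: '5'(digit), 'U', 'T', '0'(digit), 'y', '3'(digit), 'u', '2'(digit), 'j', 'O'
Digits found: 4
Result: 4


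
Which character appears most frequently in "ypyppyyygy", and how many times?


Input: 'ypyppyyygy'
Operation: tally each character
Counts: 'g':1, 'p':3, 'y':6
Maximum: 'y' appears 6 times


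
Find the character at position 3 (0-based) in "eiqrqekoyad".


Input string: 'eiqrqekoyad'
Operation: get character at index 3
Index mapping: s[0]='e', s[1]='i', s[2]='q', s[3]='r'
Result: 'r'


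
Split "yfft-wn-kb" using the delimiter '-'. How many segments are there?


Input string: 'yfft-wn-kb'
Delimiter: '-'
Split result: 'yfft', 'wn', 'kb'
Number of parts: 3


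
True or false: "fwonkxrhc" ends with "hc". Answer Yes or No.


Input string: 'fwonkxrhc'
Suffix to check: 'hc'
Last 2 characters of input: 'hc'
Match: True
Result: Yes


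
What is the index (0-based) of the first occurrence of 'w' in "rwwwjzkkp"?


Input string: 'rwwwjzkkp'
Target: 'w'
Scanning left to right: s[0]='r', s[1]='w'
First match at index: 1


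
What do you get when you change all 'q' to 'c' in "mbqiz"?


Input string: 'mbqiz'
Operation: replace 'q' with 'c'
Positions of 'q': 2
After replacement: mbciz


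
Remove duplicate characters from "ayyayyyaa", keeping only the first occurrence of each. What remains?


Input: 'ayyayyyaa'
Operation: keep first occurrence of each character
Scan: s[0]='a' new -> keep; s[1]='y' new -> keep; s[2]='y' seen -> skip; s[3]='a' seen -> skip; s[4]='y' seen -> skip; s[5]='y' seen -> skip; s[6]='y' seen -> skip; s[7]='a' seen -> skip; s[8]='a' seen -> skip
Result: ay


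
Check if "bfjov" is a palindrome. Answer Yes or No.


Input string: 'bfjov'
Reversed: 'vojfb'
Compare pairs: s[0]='b' vs s[4]='v' (mismatch), s[1]='f' vs s[3]='o' (mismatch)
Palindrome: No


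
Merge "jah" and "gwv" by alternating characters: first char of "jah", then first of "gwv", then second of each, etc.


String 1: 'jah'
String 2: 'gwv'
Operation: alternate characters
Pairs: 'j'+'g', 'a'+'w', 'h'+'v'
Result: jgawhv


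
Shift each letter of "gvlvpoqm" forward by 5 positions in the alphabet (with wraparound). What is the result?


Input: 'gvlvpoqm', shift = 5
Operation: for each letter, (position + 5) mod 26
Mapping: 'g'(6+5=11)->'l', 'v'(21+5=26, 26 mod 26=0)->'a', 'l'(11+5=16)->'q', 'v'(21+5=26, 26 mod 26=0)->'a', 'p'(15+5=20)->'u', 'o'(14+5=19)->'t', 'q'(16+5=21)->'v', 'm'(12+5=17)->'r'
Result: laqautvr


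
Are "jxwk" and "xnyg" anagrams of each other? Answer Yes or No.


String 1: 'jxwk' -> sorted: 'jkwx'
String 2: 'xnyg' -> sorted: 'gnxy'
Compare sorted forms: 'jkwx' != 'gnxy'
Anagram: No


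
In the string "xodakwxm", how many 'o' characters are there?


Input string: 'xodakwxm'
Target character: 'o'
Scan each position: s[1]='o'
Matches found at indices: 1
Total: 1


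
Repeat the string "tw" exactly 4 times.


Input string: 'tw'
Operation: repeat 4 times
Concatenation: 'tw' + 'tw' + 'tw' + 'tw'
Result: twtwtwtw


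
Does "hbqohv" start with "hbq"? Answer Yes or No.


Input string: 'hbqohv'
Prefix to check: 'hbq'
First 3 characters of input: 'hbq'
Match: True
Result: Yes


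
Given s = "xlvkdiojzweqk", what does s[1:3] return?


Input string: 'xlvkdiojzweqk'
Operation: slice [1:3]
Extract characters: s[1]='l', s[2]='v'
Result: lv


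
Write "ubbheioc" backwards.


Input string: 'ubbheioc'
Operation: reverse character order
Original order: 'u' -> 'b' -> 'b' -> 'h' -> 'e' -> 'i' -> 'o' -> 'c'
Reversed order: 'c' -> 'o' -> 'i' -> 'e' -> 'h' -> 'b' -> 'b' -> 'u'
Result: coiehbbu


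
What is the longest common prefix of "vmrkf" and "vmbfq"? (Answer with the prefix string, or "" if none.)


String 1: 'vmrkf'
String 2: 'vmbfq'
Compare position by position:
pos 0: 'v' vs 'v' match
pos 1: 'm' vs 'm' match
pos 2: 'r' vs 'b' differ -> stop
Longest common prefix: "vm" (length 2)


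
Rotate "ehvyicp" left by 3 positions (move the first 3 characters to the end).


Input: 'ehvyicp', shift = 3
Operation: split at index 3 and swap parts
Front part s[0:3] = 'ehv'
Back part s[3:] = 'yicp'
Rotated = back + front = 'yicp' + 'ehv'
Result: yicpehv


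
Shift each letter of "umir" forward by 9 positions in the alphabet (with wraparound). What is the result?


Input: 'umir', shift = 9
Operation: for each letter, (position + 9) mod 26
Mapping: 'u'(20+9=29, 29 mod 26=3)->'d', 'm'(12+9=21)->'v', 'i'(8+9=17)->'r', 'r'(17+9=26, 26 mod 26=0)->'a'
Result: dvra


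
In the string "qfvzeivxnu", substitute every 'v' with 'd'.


Input string: 'qfvzeivxnu'
Operation: replace 'v' with 'd'
Positions of 'v': 2, 6
After replacement: qfdzeidxnu


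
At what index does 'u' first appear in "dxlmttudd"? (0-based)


Input string: 'dxlmttudd'
Target: 'u'
Scanning left to right: s[0]='d', s[1]='x', s[2]='l', s[3]='m', s[4]='t', s[5]='t', s[6]='u'
First match at index: 6


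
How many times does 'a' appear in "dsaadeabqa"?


Input string: 'dsaadeabqa'
Target character: 'a'
Scan each position: s[2]='a', s[3]='a', s[6]='a', s[9]='a'
Matches found at indices: 2, 3, 6, 9
Total: 4


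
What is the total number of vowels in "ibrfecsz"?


Input string: 'ibrfecsz'
Operation: count vowels (a, e, i, o, u)
Scan: s[0]='i' (vowel), s[1]='b', s[2]='r', s[3]='f', s[4]='e' (vowel), s[5]='c', s[6]='s', s[7]='z'
Vowels found: 2
Result: 2


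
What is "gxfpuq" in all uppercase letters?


Input string: 'gxfpuq'
Operation: convert each letter to uppercase
Mapping: 'g'->'G', 'x'->'X', 'f'->'F', 'p'->'P', 'u'->'U', 'q'->'Q'
Result: GXFPUQ


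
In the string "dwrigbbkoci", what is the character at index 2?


Input string: 'dwrigbbkoci'
Operation: get character at index 2
Index mapping: s[0]='d', s[1]='w', s[2]='r'
Result: 'r'


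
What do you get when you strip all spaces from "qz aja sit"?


Input string: 'qz aja sit'
Operation: remove all spaces
Words: 'qz', 'aja', 'sit'
Join without spaces: qzajasit


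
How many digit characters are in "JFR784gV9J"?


Input string: 'JFR784gV9J'
Operation: count digit characters (0-9)
Scan: 'J', 'F', 'R', '7'(digit), '8'(digit), '4'(digit), 'g', 'V', '9'(digit), 'J'
Digits found: 4
Result: 4


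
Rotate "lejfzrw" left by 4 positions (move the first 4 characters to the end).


Input: 'lejfzrw', shift = 4
Operation: split at index 4 and swap parts
Front part s[0:4] = 'lejf'
Back part s[4:] = 'zrw'
Rotated = back + front = 'zrw' + 'lejf'
Result: zrwlejf


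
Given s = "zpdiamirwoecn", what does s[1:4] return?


Input string: 'zpdiamirwoecn'
Operation: slice [1:4]
Extract characters: s[1]='p', s[2]='d', s[3]='i'
Result: pdi


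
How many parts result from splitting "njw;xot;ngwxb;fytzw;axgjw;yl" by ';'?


Input string: 'njw;xot;ngwxb;fytzw;axgjw;yl'
Delimiter: ';'
Split result: 'njw', 'xot', 'ngwxb', 'fytzw', 'axgjw', 'yl'
Number of parts: 6


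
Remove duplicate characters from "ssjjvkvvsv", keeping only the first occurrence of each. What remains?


Input: 'ssjjvkvvsv'
Operation: keep first occurrence of each character
Scan: s[0]='s' new -> keep; s[1]='s' seen -> skip; s[2]='j' new -> keep; s[3]='j' seen -> skip; s[4]='v' new -> keep; s[5]='k' new -> keep; s[6]='v' seen -> skip; s[7]='v' seen -> skip; s[8]='s' seen -> skip; s[9]='v' seen -> skip
Result: sjvk


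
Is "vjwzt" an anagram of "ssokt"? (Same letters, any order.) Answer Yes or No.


String 1: 'ssokt' -> sorted: 'kosst'
String 2: 'vjwzt' -> sorted: 'jtvwz'
Compare sorted forms: 'kosst' != 'jtvwz'
Anagram: No


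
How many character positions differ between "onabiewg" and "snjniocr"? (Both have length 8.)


String 1: 'onabiewg'
String 2: 'snjniocr'
Compare each position: pos 0: 'o'!='s', pos 1: 'n'=='n', pos 2: 'a'!='j', pos 3: 'b'!='n', pos 4: 'i'=='i', pos 5: 'e'!='o', pos 6: 'w'!='c', pos 7: 'g'!='r'
Differing positions: 6
Hamming distance: 6


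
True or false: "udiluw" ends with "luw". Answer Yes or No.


Input string: 'udiluw'
Suffix to check: 'luw'
Last 3 characters of input: 'luw'
Match: True
Result: Yes


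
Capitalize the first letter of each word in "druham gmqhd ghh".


Input string: 'druham gmqhd ghh'
Operation: capitalize first letter of each word
Word transformations: 'druham'->'Druham', 'gmqhd'->'Gmqhd', 'ghh'->'Ghh'
Result: Druham Gmqhd Ghh


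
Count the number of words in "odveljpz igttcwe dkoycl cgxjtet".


Input string: 'odveljpz igttcwe dkoycl cgxjtet'
Operation: split by spaces
Words found: 'odveljpz', 'igttcwe', 'dkoycl', 'cgxjtet'
Word count: 4
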